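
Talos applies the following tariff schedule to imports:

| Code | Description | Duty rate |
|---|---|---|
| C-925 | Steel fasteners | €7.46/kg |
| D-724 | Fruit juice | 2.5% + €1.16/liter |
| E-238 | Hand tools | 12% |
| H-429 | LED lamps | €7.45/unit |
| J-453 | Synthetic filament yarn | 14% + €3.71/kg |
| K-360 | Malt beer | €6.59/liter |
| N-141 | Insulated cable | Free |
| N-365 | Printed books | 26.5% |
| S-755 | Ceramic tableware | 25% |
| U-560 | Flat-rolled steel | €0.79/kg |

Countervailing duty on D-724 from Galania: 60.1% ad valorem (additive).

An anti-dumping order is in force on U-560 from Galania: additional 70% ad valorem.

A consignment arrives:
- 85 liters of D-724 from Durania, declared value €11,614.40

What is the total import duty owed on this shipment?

€388.96

Line 1 (D-724, Durania, 85 liters, €11,614.40):
Base rate for D-724 is 2.5% + €1.16/liter.
The additional-duty order on D-724 targets Galania, not Durania; it does not apply.
Duty = €11,614.40 × 2.5% + 85 × €1.16 = €388.96.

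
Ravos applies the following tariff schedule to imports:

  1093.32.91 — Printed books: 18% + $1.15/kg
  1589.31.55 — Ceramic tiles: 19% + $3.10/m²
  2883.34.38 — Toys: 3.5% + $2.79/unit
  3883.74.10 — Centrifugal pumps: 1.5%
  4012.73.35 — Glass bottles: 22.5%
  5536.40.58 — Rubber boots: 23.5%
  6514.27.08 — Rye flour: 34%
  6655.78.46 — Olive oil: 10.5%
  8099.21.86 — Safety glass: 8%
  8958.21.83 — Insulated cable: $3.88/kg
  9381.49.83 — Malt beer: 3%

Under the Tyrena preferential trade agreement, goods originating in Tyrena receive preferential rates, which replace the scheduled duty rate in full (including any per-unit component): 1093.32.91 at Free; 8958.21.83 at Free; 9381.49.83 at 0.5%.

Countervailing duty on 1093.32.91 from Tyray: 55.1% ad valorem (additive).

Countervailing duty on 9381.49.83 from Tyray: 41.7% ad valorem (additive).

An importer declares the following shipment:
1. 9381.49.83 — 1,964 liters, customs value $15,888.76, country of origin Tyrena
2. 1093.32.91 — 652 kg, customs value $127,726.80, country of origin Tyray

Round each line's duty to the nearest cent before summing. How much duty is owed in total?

$94,197.53

Line 1 (9381.49.83, Tyrena, 1,964 liters, $15,888.76):
Base rate for 9381.49.83 is 3%.
Origin Tyrena qualifies under the Ravos–Tyrena agreement and 9381.49.83 is covered: preferential rate 0.5% applies instead.
The additional-duty order on 9381.49.83 targets Tyray, not Tyrena; it does not apply.
Duty = $15,888.76 × 0.5% = $79.44.
Line 2 (1093.32.91, Tyray, 652 kg, $127,726.80):
Base rate for 1093.32.91 is 18% + $1.15/kg.
1093.32.91 has an FTA preferential rate, but origin Tyray is not Tyrena; base rate stands.
Additional duty on 1093.32.91 from Tyray: +55.1%. Applied ad valorem rate: 18% + 55.1% = 73.1%.
Duty = $127,726.80 × 73.1% + 652 × $1.15 = $94,118.09.
Total = $79.44 + $94,118.09 = $94,197.53.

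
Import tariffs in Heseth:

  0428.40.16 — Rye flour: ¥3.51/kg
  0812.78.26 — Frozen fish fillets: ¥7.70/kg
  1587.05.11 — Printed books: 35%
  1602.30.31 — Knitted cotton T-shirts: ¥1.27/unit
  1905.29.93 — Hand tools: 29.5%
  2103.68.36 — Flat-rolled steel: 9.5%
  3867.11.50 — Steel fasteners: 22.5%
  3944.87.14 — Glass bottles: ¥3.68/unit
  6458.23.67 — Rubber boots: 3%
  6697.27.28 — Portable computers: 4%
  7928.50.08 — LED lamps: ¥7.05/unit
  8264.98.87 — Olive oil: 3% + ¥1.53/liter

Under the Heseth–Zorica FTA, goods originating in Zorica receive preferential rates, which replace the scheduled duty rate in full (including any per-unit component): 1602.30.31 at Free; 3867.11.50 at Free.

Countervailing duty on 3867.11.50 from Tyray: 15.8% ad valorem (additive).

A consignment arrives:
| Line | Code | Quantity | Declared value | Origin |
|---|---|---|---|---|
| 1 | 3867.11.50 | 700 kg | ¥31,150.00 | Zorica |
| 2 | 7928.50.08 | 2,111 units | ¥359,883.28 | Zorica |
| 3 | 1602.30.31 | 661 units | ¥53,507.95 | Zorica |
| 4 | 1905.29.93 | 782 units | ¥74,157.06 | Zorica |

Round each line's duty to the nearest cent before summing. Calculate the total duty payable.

Line 1 (3867.11.50, Zorica, 700 kg, ¥31,150.00):
Base rate for 3867.11.50 is 22.5%.
Origin Zorica qualifies under the Heseth–Zorica agreement and 3867.11.50 is covered: preferential rate Free applies instead.
The additional-duty order on 3867.11.50 targets Tyray, not Zorica; it does not apply.
Duty = ¥31,150.00 × 0% = ¥0.00.
Line 2 (7928.50.08, Zorica, 2,111 units, ¥359,883.28):
Base rate for 7928.50.08 is ¥7.05/unit.
Origin Zorica is the FTA partner but 7928.50.08 is not on the preference list; base rate stands.
Duty = 2,111 × ¥7.05 = ¥14,882.55.
Line 3 (1602.30.31, Zorica, 661 units, ¥53,507.95):
Base rate for 1602.30.31 is ¥1.27/unit.
Origin Zorica qualifies under the Heseth–Zorica agreement and 1602.30.31 is covered: preferential rate Free applies instead.
Duty = ¥53,507.95 × 0% = ¥0.00.
Line 4 (1905.29.93, Zorica, 782 units, ¥74,157.06):
Base rate for 1905.29.93 is 29.5%.
Origin Zorica is the FTA partner but 1905.29.93 is not on the preference list; base rate stands.
Duty = ¥74,157.06 × 29.5% = ¥21,876.33.
Total = ¥0.00 + ¥14,882.55 + ¥0.00 + ¥21,876.33 = ¥36,758.88.

¥36,758.88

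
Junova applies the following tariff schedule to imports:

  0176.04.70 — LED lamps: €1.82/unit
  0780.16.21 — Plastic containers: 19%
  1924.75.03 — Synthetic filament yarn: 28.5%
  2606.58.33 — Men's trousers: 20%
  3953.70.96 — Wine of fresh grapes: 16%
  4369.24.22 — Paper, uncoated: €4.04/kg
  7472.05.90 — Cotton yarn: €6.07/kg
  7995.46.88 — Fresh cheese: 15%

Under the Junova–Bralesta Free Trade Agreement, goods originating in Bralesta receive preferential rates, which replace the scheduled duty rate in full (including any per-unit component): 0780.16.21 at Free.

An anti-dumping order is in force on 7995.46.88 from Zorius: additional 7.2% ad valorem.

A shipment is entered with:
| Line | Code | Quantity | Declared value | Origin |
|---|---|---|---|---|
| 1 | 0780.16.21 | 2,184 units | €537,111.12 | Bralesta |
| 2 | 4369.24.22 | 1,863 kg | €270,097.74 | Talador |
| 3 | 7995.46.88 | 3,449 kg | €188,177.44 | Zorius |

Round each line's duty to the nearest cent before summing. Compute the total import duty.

Line 1 (0780.16.21, Bralesta, 2,184 units, €537,111.12):
Base rate for 0780.16.21 is 19%.
Origin Bralesta qualifies under the Junova–Bralesta agreement and 0780.16.21 is covered: preferential rate Free applies instead.
Duty = €537,111.12 × 0% = €0.00.
Line 2 (4369.24.22, Talador, 1,863 kg, €270,097.74):
Base rate for 4369.24.22 is €4.04/kg.
Duty = 1,863 × €4.04 = €7,526.52.
Line 3 (7995.46.88, Zorius, 3,449 kg, €188,177.44):
Base rate for 7995.46.88 is 15%.
Additional duty on 7995.46.88 from Zorius: +7.2%. Applied ad valorem rate: 15% + 7.2% = 22.2%.
Duty = €188,177.44 × 22.2% = €41,775.39.
Total = €0.00 + €7,526.52 + €41,775.39 = €49,301.91.

€49,301.91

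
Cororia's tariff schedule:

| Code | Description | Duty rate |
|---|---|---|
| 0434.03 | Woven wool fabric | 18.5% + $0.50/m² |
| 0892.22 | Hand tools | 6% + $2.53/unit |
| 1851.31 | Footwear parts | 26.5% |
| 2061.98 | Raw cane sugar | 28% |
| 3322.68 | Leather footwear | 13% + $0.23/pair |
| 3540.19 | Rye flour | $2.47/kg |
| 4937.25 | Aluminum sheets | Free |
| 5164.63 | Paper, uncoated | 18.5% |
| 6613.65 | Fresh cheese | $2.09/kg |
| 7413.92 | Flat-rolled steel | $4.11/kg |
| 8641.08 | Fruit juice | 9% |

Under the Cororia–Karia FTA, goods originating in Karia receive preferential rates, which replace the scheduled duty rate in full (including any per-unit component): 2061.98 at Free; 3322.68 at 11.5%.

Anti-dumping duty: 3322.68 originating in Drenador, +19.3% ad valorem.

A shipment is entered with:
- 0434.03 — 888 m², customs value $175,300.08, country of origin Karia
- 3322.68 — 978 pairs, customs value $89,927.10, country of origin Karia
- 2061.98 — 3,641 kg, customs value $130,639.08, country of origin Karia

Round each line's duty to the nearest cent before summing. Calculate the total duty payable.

Line 1 (0434.03, Karia, 888 m², $175,300.08):
Base rate for 0434.03 is 18.5% + $0.50/m².
Origin Karia is the FTA partner but 0434.03 is not on the preference list; base rate stands.
Duty = $175,300.08 × 18.5% + 888 × $0.50 = $32,874.51.
Line 2 (3322.68, Karia, 978 pairs, $89,927.10):
Base rate for 3322.68 is 13% + $0.23/pair.
Origin Karia qualifies under the Cororia–Karia agreement and 3322.68 is covered: preferential rate 11.5% applies instead.
The additional-duty order on 3322.68 targets Drenador, not Karia; it does not apply.
Duty = $89,927.10 × 11.5% = $10,341.62.
Line 3 (2061.98, Karia, 3,641 kg, $130,639.08):
Base rate for 2061.98 is 28%.
Origin Karia qualifies under the Cororia–Karia agreement and 2061.98 is covered: preferential rate Free applies instead.
Duty = $130,639.08 × 0% = $0.00.
Total = $32,874.51 + $10,341.62 + $0.00 = $43,216.13.

$43,216.13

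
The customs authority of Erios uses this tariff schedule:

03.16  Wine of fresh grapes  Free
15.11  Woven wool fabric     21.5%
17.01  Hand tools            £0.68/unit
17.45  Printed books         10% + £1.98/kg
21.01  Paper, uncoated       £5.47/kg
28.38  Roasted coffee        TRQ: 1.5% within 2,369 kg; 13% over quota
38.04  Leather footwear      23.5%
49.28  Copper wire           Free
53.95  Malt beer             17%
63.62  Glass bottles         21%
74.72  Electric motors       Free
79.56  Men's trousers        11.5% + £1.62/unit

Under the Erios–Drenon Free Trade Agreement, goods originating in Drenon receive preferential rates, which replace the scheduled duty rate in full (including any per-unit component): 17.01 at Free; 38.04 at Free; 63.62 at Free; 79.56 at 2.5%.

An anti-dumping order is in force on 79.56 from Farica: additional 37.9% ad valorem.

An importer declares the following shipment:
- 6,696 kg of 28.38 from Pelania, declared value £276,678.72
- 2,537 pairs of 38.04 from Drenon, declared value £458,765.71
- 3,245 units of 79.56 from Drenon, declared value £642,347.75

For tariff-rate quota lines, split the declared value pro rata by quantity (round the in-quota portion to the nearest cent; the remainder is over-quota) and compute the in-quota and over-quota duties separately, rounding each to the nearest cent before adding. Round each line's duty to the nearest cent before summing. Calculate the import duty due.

£40,769.91

Line 1 (28.38, Pelania, 6,696 kg, £276,678.72):
Code 28.38 is under a tariff-rate quota (threshold 2,369 kg). In-quota: 2,369 kg at 1.5%; over-quota: 4,327 kg at 13%.
Pro-rata value split: in-quota = £276,678.72 × 2,369/6,696 = £97,887.08; over-quota = £276,678.72 − £97,887.08 = £178,791.64.
In-quota duty = £97,887.08 × 1.5% = £1,468.31. Over-quota duty = £178,791.64 × 13% = £23,242.91.
Line duty = £1,468.31 + £23,242.91 = £24,711.22.
Line 2 (38.04, Drenon, 2,537 pairs, £458,765.71):
Base rate for 38.04 is 23.5%.
Origin Drenon qualifies under the Erios–Drenon agreement and 38.04 is covered: preferential rate Free applies instead.
Duty = £458,765.71 × 0% = £0.00.
Line 3 (79.56, Drenon, 3,245 units, £642,347.75):
Base rate for 79.56 is 11.5% + £1.62/unit.
Origin Drenon qualifies under the Erios–Drenon agreement and 79.56 is covered: preferential rate 2.5% applies instead.
The additional-duty order on 79.56 targets Farica, not Drenon; it does not apply.
Duty = £642,347.75 × 2.5% = £16,058.69.
Total = £24,711.22 + £0.00 + £16,058.69 = £40,769.91.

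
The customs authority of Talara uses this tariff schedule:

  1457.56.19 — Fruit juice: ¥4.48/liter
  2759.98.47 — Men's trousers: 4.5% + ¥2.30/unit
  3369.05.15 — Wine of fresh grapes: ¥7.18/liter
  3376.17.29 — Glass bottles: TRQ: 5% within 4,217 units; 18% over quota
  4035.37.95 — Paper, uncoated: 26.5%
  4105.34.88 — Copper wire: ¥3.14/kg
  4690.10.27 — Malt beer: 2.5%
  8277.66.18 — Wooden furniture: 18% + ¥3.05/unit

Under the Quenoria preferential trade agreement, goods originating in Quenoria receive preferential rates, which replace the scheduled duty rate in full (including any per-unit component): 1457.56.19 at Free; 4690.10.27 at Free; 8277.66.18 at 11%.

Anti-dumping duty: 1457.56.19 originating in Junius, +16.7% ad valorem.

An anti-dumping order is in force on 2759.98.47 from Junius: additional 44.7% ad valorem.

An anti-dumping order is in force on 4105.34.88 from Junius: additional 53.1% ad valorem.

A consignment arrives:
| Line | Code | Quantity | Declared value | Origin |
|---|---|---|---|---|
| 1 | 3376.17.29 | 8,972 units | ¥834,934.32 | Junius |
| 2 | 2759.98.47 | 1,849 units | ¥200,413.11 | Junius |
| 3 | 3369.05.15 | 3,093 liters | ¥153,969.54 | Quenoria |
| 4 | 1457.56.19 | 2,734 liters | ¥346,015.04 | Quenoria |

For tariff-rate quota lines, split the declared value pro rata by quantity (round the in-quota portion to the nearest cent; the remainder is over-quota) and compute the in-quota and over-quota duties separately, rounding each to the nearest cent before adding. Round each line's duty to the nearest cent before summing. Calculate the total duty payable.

¥224,335.44

Line 1 (3376.17.29, Junius, 8,972 units, ¥834,934.32):
Code 3376.17.29 is under a tariff-rate quota (threshold 4,217 units). In-quota: 4,217 units at 5%; over-quota: 4,755 units at 18%.
Pro-rata value split: in-quota = ¥834,934.32 × 4,217/8,972 = ¥392,434.02; over-quota = ¥834,934.32 − ¥392,434.02 = ¥442,500.30.
In-quota duty = ¥392,434.02 × 5% = ¥19,621.70. Over-quota duty = ¥442,500.30 × 18% = ¥79,650.05.
Line duty = ¥19,621.70 + ¥79,650.05 = ¥99,271.75.
Line 2 (2759.98.47, Junius, 1,849 units, ¥200,413.11):
Base rate for 2759.98.47 is 4.5% + ¥2.30/unit.
Additional duty on 2759.98.47 from Junius: +44.7%. Applied ad valorem rate: 4.5% + 44.7% = 49.2%.
Duty = ¥200,413.11 × 49.2% + 1,849 × ¥2.30 = ¥102,855.95.
Line 3 (3369.05.15, Quenoria, 3,093 liters, ¥153,969.54):
Base rate for 3369.05.15 is ¥7.18/liter.
Origin Quenoria is the FTA partner but 3369.05.15 is not on the preference list; base rate stands.
Duty = 3,093 × ¥7.18 = ¥22,207.74.
Line 4 (1457.56.19, Quenoria, 2,734 liters, ¥346,015.04):
Base rate for 1457.56.19 is ¥4.48/liter.
Origin Quenoria qualifies under the Talara–Quenoria agreement and 1457.56.19 is covered: preferential rate Free applies instead.
The additional-duty order on 1457.56.19 targets Junius, not Quenoria; it does not apply.
Duty = ¥346,015.04 × 0% = ¥0.00.
Total = ¥99,271.75 + ¥102,855.95 + ¥22,207.74 + ¥0.00 = ¥224,335.44.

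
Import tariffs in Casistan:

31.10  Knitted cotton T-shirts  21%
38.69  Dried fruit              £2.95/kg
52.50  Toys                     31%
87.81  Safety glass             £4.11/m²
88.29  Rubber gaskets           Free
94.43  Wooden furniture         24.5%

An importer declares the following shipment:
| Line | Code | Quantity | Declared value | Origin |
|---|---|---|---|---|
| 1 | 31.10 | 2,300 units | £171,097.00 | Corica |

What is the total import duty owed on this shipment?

£35,930.37

Line 1 (31.10, Corica, 2,300 units, £171,097.00):
Base rate for 31.10 is 21%.
Duty = £171,097.00 × 21% = £35,930.37.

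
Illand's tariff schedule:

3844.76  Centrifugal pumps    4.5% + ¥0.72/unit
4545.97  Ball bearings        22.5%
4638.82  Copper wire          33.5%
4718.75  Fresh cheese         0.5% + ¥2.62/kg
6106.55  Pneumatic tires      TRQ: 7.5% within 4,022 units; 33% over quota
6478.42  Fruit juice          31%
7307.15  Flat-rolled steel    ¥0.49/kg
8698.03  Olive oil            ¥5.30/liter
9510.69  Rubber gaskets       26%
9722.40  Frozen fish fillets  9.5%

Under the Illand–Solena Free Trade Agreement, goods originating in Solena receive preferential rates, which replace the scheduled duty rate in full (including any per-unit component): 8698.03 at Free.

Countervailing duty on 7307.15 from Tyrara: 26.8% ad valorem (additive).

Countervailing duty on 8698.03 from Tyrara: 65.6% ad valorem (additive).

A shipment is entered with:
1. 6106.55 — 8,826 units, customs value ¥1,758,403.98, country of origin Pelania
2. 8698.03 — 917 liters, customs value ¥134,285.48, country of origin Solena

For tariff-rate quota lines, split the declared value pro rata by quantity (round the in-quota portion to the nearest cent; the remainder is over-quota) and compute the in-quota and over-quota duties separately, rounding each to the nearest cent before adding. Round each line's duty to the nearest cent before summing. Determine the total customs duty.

¥375,941.03

Line 1 (6106.55, Pelania, 8,826 units, ¥1,758,403.98):
Code 6106.55 is under a tariff-rate quota (threshold 4,022 units). In-quota: 4,022 units at 7.5%; over-quota: 4,804 units at 33%.
Pro-rata value split: in-quota = ¥1,758,403.98 × 4,022/8,826 = ¥801,303.06; over-quota = ¥1,758,403.98 − ¥801,303.06 = ¥957,100.92.
In-quota duty = ¥801,303.06 × 7.5% = ¥60,097.73. Over-quota duty = ¥957,100.92 × 33% = ¥315,843.30.
Line duty = ¥60,097.73 + ¥315,843.30 = ¥375,941.03.
Line 2 (8698.03, Solena, 917 liters, ¥134,285.48):
Base rate for 8698.03 is ¥5.30/liter.
Origin Solena qualifies under the Illand–Solena agreement and 8698.03 is covered: preferential rate Free applies instead.
The additional-duty order on 8698.03 targets Tyrara, not Solena; it does not apply.
Duty = ¥134,285.48 × 0% = ¥0.00.
Total = ¥375,941.03 + ¥0.00 = ¥375,941.03.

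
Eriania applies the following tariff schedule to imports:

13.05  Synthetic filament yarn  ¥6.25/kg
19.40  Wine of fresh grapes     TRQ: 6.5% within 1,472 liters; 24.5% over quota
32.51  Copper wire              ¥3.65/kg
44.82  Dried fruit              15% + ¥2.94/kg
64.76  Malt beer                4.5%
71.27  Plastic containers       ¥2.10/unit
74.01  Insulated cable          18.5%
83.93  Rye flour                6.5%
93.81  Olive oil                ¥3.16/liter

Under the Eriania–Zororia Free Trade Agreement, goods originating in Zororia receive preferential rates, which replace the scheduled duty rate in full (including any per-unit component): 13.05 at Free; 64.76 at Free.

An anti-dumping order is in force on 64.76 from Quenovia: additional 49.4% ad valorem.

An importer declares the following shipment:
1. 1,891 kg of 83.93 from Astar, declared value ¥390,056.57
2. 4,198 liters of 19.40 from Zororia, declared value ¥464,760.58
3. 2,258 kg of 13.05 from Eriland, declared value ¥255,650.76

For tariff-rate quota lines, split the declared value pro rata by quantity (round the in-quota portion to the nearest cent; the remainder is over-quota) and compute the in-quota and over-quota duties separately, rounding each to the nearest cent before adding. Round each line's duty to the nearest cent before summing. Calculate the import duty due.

¥123,998.80

Line 1 (83.93, Astar, 1,891 kg, ¥390,056.57):
Base rate for 83.93 is 6.5%.
Duty = ¥390,056.57 × 6.5% = ¥25,353.68.
Line 2 (19.40, Zororia, 4,198 liters, ¥464,760.58):
Code 19.40 is under a tariff-rate quota (threshold 1,472 liters). In-quota: 1,472 liters at 6.5%; over-quota: 2,726 liters at 24.5%.
Pro-rata value split: in-quota = ¥464,760.58 × 1,472/4,198 = ¥162,965.12; over-quota = ¥464,760.58 − ¥162,965.12 = ¥301,795.46.
In-quota duty = ¥162,965.12 × 6.5% = ¥10,592.73. Over-quota duty = ¥301,795.46 × 24.5% = ¥73,939.89.
Line duty = ¥10,592.73 + ¥73,939.89 = ¥84,532.62.
Line 3 (13.05, Eriland, 2,258 kg, ¥255,650.76):
Base rate for 13.05 is ¥6.25/kg.
13.05 has an FTA preferential rate, but origin Eriland is not Zororia; base rate stands.
Duty = 2,258 × ¥6.25 = ¥14,112.50.
Total = ¥25,353.68 + ¥84,532.62 + ¥14,112.50 = ¥123,998.80.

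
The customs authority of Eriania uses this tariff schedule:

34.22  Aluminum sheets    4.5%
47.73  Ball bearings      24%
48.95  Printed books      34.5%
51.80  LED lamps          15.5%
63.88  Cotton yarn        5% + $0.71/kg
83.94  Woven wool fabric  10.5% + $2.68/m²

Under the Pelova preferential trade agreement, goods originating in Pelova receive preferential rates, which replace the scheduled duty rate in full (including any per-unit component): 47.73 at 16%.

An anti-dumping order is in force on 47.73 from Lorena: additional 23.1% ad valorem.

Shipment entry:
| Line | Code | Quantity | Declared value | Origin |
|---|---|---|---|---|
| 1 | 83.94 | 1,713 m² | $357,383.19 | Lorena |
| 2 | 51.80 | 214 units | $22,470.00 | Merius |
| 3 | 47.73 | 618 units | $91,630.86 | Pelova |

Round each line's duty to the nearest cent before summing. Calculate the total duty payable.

Line 1 (83.94, Lorena, 1,713 m², $357,383.19):
Base rate for 83.94 is 10.5% + $2.68/m².
Duty = $357,383.19 × 10.5% + 1,713 × $2.68 = $42,116.07.
Line 2 (51.80, Merius, 214 units, $22,470.00):
Base rate for 51.80 is 15.5%.
Duty = $22,470.00 × 15.5% = $3,482.85.
Line 3 (47.73, Pelova, 618 units, $91,630.86):
Base rate for 47.73 is 24%.
Origin Pelova qualifies under the Eriania–Pelova agreement and 47.73 is covered: preferential rate 16% applies instead.
The additional-duty order on 47.73 targets Lorena, not Pelova; it does not apply.
Duty = $91,630.86 × 16% = $14,660.94.
Total = $42,116.07 + $3,482.85 + $14,660.94 = $60,259.86.

$60,259.86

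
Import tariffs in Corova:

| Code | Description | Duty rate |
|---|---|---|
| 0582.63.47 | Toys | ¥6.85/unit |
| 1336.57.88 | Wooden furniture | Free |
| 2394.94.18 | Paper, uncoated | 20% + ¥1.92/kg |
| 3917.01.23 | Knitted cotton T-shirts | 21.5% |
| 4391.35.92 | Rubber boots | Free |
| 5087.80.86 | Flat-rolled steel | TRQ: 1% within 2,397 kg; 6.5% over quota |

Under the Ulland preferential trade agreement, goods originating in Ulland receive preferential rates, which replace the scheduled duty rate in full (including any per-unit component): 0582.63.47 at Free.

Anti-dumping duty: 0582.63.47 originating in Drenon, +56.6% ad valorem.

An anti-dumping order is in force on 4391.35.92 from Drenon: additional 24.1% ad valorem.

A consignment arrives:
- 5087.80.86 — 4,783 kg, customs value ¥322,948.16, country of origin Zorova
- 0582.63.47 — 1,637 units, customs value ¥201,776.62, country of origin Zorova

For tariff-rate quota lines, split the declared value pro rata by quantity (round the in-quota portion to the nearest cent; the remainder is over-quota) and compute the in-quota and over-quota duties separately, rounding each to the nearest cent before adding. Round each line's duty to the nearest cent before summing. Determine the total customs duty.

Line 1 (5087.80.86, Zorova, 4,783 kg, ¥322,948.16):
Code 5087.80.86 is under a tariff-rate quota (threshold 2,397 kg). In-quota: 2,397 kg at 1%; over-quota: 2,386 kg at 6.5%.
Pro-rata value split: in-quota = ¥322,948.16 × 2,397/4,783 = ¥161,845.44; over-quota = ¥322,948.16 − ¥161,845.44 = ¥161,102.72.
In-quota duty = ¥161,845.44 × 1% = ¥1,618.45. Over-quota duty = ¥161,102.72 × 6.5% = ¥10,471.68.
Line duty = ¥1,618.45 + ¥10,471.68 = ¥12,090.13.
Line 2 (0582.63.47, Zorova, 1,637 units, ¥201,776.62):
Base rate for 0582.63.47 is ¥6.85/unit.
0582.63.47 has an FTA preferential rate, but origin Zorova is not Ulland; base rate stands.
The additional-duty order on 0582.63.47 targets Drenon, not Zorova; it does not apply.
Duty = 1,637 × ¥6.85 = ¥11,213.45.
Total = ¥12,090.13 + ¥11,213.45 = ¥23,303.58.

¥23,303.58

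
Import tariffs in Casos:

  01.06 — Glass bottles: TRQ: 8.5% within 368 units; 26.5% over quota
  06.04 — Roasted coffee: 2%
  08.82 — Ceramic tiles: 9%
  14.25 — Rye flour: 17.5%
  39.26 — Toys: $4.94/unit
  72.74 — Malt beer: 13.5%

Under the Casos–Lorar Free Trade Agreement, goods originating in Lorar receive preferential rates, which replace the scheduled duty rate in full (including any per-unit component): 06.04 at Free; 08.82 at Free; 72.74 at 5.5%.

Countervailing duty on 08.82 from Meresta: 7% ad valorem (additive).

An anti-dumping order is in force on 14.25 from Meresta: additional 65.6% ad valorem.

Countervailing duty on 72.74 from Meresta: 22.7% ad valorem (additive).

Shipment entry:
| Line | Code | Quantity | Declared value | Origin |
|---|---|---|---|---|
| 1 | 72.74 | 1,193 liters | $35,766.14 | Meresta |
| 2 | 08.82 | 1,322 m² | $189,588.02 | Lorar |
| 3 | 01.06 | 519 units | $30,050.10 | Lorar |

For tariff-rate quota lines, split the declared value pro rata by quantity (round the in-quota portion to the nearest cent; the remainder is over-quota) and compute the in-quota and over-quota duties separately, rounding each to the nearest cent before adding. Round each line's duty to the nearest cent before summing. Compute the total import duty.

$17,075.32

Line 1 (72.74, Meresta, 1,193 liters, $35,766.14):
Base rate for 72.74 is 13.5%.
72.74 has an FTA preferential rate, but origin Meresta is not Lorar; base rate stands.
Additional duty on 72.74 from Meresta: +22.7%. Applied ad valorem rate: 13.5% + 22.7% = 36.2%.
Duty = $35,766.14 × 36.2% = $12,947.34.
Line 2 (08.82, Lorar, 1,322 m², $189,588.02):
Base rate for 08.82 is 9%.
Origin Lorar qualifies under the Casos–Lorar agreement and 08.82 is covered: preferential rate Free applies instead.
The additional-duty order on 08.82 targets Meresta, not Lorar; it does not apply.
Duty = $189,588.02 × 0% = $0.00.
Line 3 (01.06, Lorar, 519 units, $30,050.10):
Code 01.06 is under a tariff-rate quota (threshold 368 units). In-quota: 368 units at 8.5%; over-quota: 151 units at 26.5%.
Pro-rata value split: in-quota = $30,050.10 × 368/519 = $21,307.20; over-quota = $30,050.10 − $21,307.20 = $8,742.90.
In-quota duty = $21,307.20 × 8.5% = $1,811.11. Over-quota duty = $8,742.90 × 26.5% = $2,316.87.
Line duty = $1,811.11 + $2,316.87 = $4,127.98.
Total = $12,947.34 + $0.00 + $4,127.98 = $17,075.32.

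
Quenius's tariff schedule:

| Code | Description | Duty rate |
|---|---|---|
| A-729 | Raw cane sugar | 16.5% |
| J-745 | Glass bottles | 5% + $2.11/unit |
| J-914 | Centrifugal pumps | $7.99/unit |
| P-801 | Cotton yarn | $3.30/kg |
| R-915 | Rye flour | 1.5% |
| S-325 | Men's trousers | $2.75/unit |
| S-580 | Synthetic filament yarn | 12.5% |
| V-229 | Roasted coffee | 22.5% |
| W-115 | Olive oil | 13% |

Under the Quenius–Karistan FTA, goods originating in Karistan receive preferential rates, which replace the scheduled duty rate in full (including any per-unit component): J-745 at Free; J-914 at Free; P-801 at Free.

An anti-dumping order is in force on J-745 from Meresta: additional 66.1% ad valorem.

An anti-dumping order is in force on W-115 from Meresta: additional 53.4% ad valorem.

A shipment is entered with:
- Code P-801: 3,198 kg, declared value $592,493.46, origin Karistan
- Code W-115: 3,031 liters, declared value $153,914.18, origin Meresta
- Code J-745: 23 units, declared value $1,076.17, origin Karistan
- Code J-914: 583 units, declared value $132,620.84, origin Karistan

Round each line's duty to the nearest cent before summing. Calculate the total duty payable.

Line 1 (P-801, Karistan, 3,198 kg, $592,493.46):
Base rate for P-801 is $3.30/kg.
Origin Karistan qualifies under the Quenius–Karistan agreement and P-801 is covered: preferential rate Free applies instead.
Duty = $592,493.46 × 0% = $0.00.
Line 2 (W-115, Meresta, 3,031 liters, $153,914.18):
Base rate for W-115 is 13%.
Additional duty on W-115 from Meresta: +53.4%. Applied ad valorem rate: 13% + 53.4% = 66.4%.
Duty = $153,914.18 × 66.4% = $102,199.02.
Line 3 (J-745, Karistan, 23 units, $1,076.17):
Base rate for J-745 is 5% + $2.11/unit.
Origin Karistan qualifies under the Quenius–Karistan agreement and J-745 is covered: preferential rate Free applies instead.
The additional-duty order on J-745 targets Meresta, not Karistan; it does not apply.
Duty = $1,076.17 × 0% = $0.00.
Line 4 (J-914, Karistan, 583 units, $132,620.84):
Base rate for J-914 is $7.99/unit.
Origin Karistan qualifies under the Quenius–Karistan agreement and J-914 is covered: preferential rate Free applies instead.
Duty = $132,620.84 × 0% = $0.00.
Total = $0.00 + $102,199.02 + $0.00 + $0.00 = $102,199.02.

$102,199.02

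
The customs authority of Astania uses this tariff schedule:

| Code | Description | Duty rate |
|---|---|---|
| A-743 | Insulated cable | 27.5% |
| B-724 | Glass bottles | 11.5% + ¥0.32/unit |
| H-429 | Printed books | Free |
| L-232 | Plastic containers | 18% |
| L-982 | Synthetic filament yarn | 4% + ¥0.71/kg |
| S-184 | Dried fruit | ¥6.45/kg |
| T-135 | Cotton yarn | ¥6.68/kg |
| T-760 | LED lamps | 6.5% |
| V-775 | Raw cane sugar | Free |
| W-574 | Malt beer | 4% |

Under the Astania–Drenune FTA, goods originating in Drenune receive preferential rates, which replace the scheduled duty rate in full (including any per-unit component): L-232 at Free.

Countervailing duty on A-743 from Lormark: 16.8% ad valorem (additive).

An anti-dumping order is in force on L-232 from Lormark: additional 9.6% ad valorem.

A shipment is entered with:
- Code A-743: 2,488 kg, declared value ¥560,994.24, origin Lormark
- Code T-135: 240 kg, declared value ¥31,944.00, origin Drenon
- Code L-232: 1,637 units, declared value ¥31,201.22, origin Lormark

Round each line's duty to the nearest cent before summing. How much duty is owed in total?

Line 1 (A-743, Lormark, 2,488 kg, ¥560,994.24):
Base rate for A-743 is 27.5%.
Additional duty on A-743 from Lormark: +16.8%. Applied ad valorem rate: 27.5% + 16.8% = 44.3%.
Duty = ¥560,994.24 × 44.3% = ¥248,520.45.
Line 2 (T-135, Drenon, 240 kg, ¥31,944.00):
Base rate for T-135 is ¥6.68/kg.
Duty = 240 × ¥6.68 = ¥1,603.20.
Line 3 (L-232, Lormark, 1,637 units, ¥31,201.22):
Base rate for L-232 is 18%.
L-232 has an FTA preferential rate, but origin Lormark is not Drenune; base rate stands.
Additional duty on L-232 from Lormark: +9.6%. Applied ad valorem rate: 18% + 9.6% = 27.6%.
Duty = ¥31,201.22 × 27.6% = ¥8,611.54.
Total = ¥248,520.45 + ¥1,603.20 + ¥8,611.54 = ¥258,735.19.

¥258,735.19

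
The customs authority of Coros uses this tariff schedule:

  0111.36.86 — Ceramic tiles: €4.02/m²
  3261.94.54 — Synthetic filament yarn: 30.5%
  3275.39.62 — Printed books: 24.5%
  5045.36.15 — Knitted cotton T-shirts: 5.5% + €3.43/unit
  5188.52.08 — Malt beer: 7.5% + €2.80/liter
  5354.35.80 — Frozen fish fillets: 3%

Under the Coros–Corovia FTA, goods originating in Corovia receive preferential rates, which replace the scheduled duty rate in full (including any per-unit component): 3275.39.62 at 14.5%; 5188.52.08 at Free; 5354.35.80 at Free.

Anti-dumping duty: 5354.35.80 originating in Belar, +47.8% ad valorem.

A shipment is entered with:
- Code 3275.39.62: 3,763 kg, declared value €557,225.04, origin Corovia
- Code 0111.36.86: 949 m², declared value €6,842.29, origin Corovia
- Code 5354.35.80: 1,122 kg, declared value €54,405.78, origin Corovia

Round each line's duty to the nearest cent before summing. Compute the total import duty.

Line 1 (3275.39.62, Corovia, 3,763 kg, €557,225.04):
Base rate for 3275.39.62 is 24.5%.
Origin Corovia qualifies under the Coros–Corovia agreement and 3275.39.62 is covered: preferential rate 14.5% applies instead.
Duty = €557,225.04 × 14.5% = €80,797.63.
Line 2 (0111.36.86, Corovia, 949 m², €6,842.29):
Base rate for 0111.36.86 is €4.02/m².
Origin Corovia is the FTA partner but 0111.36.86 is not on the preference list; base rate stands.
Duty = 949 × €4.02 = €3,814.98.
Line 3 (5354.35.80, Corovia, 1,122 kg, €54,405.78):
Base rate for 5354.35.80 is 3%.
Origin Corovia qualifies under the Coros–Corovia agreement and 5354.35.80 is covered: preferential rate Free applies instead.
The additional-duty order on 5354.35.80 targets Belar, not Corovia; it does not apply.
Duty = €54,405.78 × 0% = €0.00.
Total = €80,797.63 + €3,814.98 + €0.00 = €84,612.61.

€84,612.61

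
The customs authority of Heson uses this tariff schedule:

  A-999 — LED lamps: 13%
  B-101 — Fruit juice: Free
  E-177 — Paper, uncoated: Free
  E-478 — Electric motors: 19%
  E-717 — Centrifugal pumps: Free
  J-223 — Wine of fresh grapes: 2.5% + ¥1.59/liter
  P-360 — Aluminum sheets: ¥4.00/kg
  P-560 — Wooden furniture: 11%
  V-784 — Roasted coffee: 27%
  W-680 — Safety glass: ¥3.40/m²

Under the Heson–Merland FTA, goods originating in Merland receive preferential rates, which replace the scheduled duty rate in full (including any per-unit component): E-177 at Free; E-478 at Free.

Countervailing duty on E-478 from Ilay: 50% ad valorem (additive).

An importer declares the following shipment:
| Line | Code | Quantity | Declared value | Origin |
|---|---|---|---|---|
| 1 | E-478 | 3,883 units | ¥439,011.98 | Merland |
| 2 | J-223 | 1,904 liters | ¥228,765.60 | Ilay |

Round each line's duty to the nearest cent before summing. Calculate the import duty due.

¥8,746.50

Line 1 (E-478, Merland, 3,883 units, ¥439,011.98):
Base rate for E-478 is 19%.
Origin Merland qualifies under the Heson–Merland agreement and E-478 is covered: preferential rate Free applies instead.
The additional-duty order on E-478 targets Ilay, not Merland; it does not apply.
Duty = ¥439,011.98 × 0% = ¥0.00.
Line 2 (J-223, Ilay, 1,904 liters, ¥228,765.60):
Base rate for J-223 is 2.5% + ¥1.59/liter.
Duty = ¥228,765.60 × 2.5% + 1,904 × ¥1.59 = ¥8,746.50.
Total = ¥0.00 + ¥8,746.50 = ¥8,746.50.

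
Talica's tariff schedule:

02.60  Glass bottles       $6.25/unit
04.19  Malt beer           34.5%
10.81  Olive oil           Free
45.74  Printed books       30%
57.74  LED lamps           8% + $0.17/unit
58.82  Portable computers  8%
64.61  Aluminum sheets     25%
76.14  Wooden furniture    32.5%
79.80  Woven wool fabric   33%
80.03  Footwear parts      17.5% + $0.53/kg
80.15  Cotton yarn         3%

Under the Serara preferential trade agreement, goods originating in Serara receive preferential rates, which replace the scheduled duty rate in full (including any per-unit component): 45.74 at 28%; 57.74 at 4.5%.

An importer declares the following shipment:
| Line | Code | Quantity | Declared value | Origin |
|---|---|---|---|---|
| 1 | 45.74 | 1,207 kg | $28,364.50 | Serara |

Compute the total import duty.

Line 1 (45.74, Serara, 1,207 kg, $28,364.50):
Base rate for 45.74 is 30%.
Origin Serara qualifies under the Talica–Serara agreement and 45.74 is covered: preferential rate 28% applies instead.
Duty = $28,364.50 × 28% = $7,942.06.

$7,942.06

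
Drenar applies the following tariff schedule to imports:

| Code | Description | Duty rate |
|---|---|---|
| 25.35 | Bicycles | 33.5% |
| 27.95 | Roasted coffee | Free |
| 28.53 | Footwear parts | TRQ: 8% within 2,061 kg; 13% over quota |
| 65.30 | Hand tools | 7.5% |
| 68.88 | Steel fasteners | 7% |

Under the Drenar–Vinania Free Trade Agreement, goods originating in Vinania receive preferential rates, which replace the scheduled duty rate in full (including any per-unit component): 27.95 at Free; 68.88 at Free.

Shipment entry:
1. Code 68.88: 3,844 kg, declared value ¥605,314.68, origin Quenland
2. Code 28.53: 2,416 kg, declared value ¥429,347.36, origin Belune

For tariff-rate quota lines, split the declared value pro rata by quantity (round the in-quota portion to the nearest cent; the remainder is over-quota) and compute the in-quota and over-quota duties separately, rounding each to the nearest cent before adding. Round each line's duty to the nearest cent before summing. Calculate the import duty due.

¥79,874.17

Line 1 (68.88, Quenland, 3,844 kg, ¥605,314.68):
Base rate for 68.88 is 7%.
68.88 has an FTA preferential rate, but origin Quenland is not Vinania; base rate stands.
Duty = ¥605,314.68 × 7% = ¥42,372.03.
Line 2 (28.53, Belune, 2,416 kg, ¥429,347.36):
Code 28.53 is under a tariff-rate quota (threshold 2,061 kg). In-quota: 2,061 kg at 8%; over-quota: 355 kg at 13%.
Pro-rata value split: in-quota = ¥429,347.36 × 2,061/2,416 = ¥366,260.31; over-quota = ¥429,347.36 − ¥366,260.31 = ¥63,087.05.
In-quota duty = ¥366,260.31 × 8% = ¥29,300.82. Over-quota duty = ¥63,087.05 × 13% = ¥8,201.32.
Line duty = ¥29,300.82 + ¥8,201.32 = ¥37,502.14.
Total = ¥42,372.03 + ¥37,502.14 = ¥79,874.17.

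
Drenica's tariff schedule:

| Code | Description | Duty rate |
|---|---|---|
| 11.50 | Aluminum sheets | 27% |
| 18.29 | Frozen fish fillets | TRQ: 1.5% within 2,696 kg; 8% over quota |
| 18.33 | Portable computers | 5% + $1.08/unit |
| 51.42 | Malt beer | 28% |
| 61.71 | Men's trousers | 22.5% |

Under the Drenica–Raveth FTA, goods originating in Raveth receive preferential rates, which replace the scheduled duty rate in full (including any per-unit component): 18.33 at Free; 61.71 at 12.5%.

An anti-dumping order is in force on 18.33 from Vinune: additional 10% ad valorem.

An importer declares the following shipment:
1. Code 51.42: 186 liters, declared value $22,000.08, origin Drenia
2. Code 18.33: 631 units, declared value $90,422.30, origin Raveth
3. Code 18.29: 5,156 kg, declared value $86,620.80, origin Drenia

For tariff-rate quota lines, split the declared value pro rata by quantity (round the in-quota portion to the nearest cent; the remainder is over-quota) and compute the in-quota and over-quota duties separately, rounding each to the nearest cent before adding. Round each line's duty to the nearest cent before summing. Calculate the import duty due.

Line 1 (51.42, Drenia, 186 liters, $22,000.08):
Base rate for 51.42 is 28%.
Duty = $22,000.08 × 28% = $6,160.02.
Line 2 (18.33, Raveth, 631 units, $90,422.30):
Base rate for 18.33 is 5% + $1.08/unit.
Origin Raveth qualifies under the Drenica–Raveth agreement and 18.33 is covered: preferential rate Free applies instead.
The additional-duty order on 18.33 targets Vinune, not Raveth; it does not apply.
Duty = $90,422.30 × 0% = $0.00.
Line 3 (18.29, Drenia, 5,156 kg, $86,620.80):
Code 18.29 is under a tariff-rate quota (threshold 2,696 kg). In-quota: 2,696 kg at 1.5%; over-quota: 2,460 kg at 8%.
Pro-rata value split: in-quota = $86,620.80 × 2,696/5,156 = $45,292.80; over-quota = $86,620.80 − $45,292.80 = $41,328.00.
In-quota duty = $45,292.80 × 1.5% = $679.39. Over-quota duty = $41,328.00 × 8% = $3,306.24.
Line duty = $679.39 + $3,306.24 = $3,985.63.
Total = $6,160.02 + $0.00 + $3,985.63 = $10,145.65.

$10,145.65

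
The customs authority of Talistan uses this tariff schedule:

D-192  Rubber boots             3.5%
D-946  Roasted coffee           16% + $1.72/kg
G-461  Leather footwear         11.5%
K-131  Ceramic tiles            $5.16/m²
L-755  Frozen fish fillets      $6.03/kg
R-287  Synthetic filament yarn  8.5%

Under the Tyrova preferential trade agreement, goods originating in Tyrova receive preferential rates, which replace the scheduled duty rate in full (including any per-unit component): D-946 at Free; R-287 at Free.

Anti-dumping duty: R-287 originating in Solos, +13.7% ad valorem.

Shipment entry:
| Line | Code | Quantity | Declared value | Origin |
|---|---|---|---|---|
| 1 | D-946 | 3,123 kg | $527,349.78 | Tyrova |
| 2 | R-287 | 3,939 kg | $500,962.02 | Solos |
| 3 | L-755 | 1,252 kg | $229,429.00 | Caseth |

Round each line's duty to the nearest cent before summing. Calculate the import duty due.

$118,763.13

Line 1 (D-946, Tyrova, 3,123 kg, $527,349.78):
Base rate for D-946 is 16% + $1.72/kg.
Origin Tyrova qualifies under the Talistan–Tyrova agreement and D-946 is covered: preferential rate Free applies instead.
Duty = $527,349.78 × 0% = $0.00.
Line 2 (R-287, Solos, 3,939 kg, $500,962.02):
Base rate for R-287 is 8.5%.
R-287 has an FTA preferential rate, but origin Solos is not Tyrova; base rate stands.
Additional duty on R-287 from Solos: +13.7%. Applied ad valorem rate: 8.5% + 13.7% = 22.2%.
Duty = $500,962.02 × 22.2% = $111,213.57.
Line 3 (L-755, Caseth, 1,252 kg, $229,429.00):
Base rate for L-755 is $6.03/kg.
Duty = 1,252 × $6.03 = $7,549.56.
Total = $0.00 + $111,213.57 + $7,549.56 = $118,763.13.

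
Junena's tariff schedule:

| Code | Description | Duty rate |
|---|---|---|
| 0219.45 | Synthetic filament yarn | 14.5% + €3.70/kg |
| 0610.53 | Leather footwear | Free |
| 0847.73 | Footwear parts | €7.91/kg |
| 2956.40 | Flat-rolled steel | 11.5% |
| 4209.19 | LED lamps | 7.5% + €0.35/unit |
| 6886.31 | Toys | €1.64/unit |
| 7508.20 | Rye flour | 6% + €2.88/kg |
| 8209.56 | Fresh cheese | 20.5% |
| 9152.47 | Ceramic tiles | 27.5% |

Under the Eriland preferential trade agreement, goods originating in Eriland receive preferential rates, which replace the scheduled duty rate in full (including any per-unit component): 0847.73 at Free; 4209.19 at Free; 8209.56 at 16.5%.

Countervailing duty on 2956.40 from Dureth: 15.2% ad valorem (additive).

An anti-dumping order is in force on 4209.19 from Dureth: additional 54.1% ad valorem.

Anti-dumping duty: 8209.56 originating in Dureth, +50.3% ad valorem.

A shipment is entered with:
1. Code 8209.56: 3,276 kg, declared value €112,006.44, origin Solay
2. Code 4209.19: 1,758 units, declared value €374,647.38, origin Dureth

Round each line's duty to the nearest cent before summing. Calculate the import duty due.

Line 1 (8209.56, Solay, 3,276 kg, €112,006.44):
Base rate for 8209.56 is 20.5%.
8209.56 has an FTA preferential rate, but origin Solay is not Eriland; base rate stands.
The additional-duty order on 8209.56 targets Dureth, not Solay; it does not apply.
Duty = €112,006.44 × 20.5% = €22,961.32.
Line 2 (4209.19, Dureth, 1,758 units, €374,647.38):
Base rate for 4209.19 is 7.5% + €0.35/unit.
4209.19 has an FTA preferential rate, but origin Dureth is not Eriland; base rate stands.
Additional duty on 4209.19 from Dureth: +54.1%. Applied ad valorem rate: 7.5% + 54.1% = 61.6%.
Duty = €374,647.38 × 61.6% + 1,758 × €0.35 = €231,398.09.
Total = €22,961.32 + €231,398.09 = €254,359.41.

€254,359.41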